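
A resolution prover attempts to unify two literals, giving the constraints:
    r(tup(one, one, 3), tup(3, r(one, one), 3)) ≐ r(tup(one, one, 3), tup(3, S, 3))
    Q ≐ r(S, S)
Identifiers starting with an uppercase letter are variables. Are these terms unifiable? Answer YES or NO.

YES

Decompose r/2: tup(one, one, 3) ≐ tup(one, one, 3),  tup(3, r(one, one), 3) ≐ tup(3, S, 3).
Delete trivial equation tup(one, one, 3) ≐ tup(one, one, 3).
Decompose tup/3: 3 ≐ 3,  r(one, one) ≐ S,  3 ≐ 3.
Delete trivial equation 3 ≐ 3.
Bind S := r(one, one); substituting into the one remaining equation that mentions S gives: Q ≐ r(r(one, one), r(one, one)).
Delete trivial equation 3 ≐ 3.
Bind Q := r(r(one, one), r(one, one)).
No equations remain and no clash or occurs-check failure arose, so a unifier exists.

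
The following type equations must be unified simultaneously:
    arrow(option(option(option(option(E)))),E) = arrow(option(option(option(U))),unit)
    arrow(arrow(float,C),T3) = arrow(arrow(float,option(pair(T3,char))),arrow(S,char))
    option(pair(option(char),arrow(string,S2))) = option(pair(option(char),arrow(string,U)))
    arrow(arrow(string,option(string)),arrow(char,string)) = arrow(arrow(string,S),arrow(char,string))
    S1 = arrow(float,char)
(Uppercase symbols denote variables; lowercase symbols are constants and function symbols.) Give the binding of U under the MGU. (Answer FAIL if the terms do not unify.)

Decompose arrow/2: option(option(option(option(E)))) = option(option(option(U))),  E = unit.
Decompose option/1: option(option(option(E))) = option(option(U)).
Decompose option/1: option(option(E)) = option(U).
Decompose option/1: option(E) = U.
Bind U := option(E); substituting into the one remaining equation that mentions U gives: option(pair(option(char),arrow(string,S2))) = option(pair(option(char),arrow(string,option(E)))).
Bind E := unit; substituting into the one remaining equation that mentions E gives: option(pair(option(char),arrow(string,S2))) = option(pair(option(char),arrow(string,option(unit)))). Substituting into the earlier binding gives U := option(unit).
Decompose arrow/2: arrow(float,C) = arrow(float,option(pair(T3,char))),  T3 = arrow(S,char).
Decompose arrow/2: float = float,  C = option(pair(T3,char)).
Delete trivial equation float = float.
Bind C := option(pair(T3,char)); no other remaining equation mentions C.
Bind T3 := arrow(S,char); no other remaining equation mentions T3. Substituting into the earlier binding gives C := option(pair(arrow(S,char),char)).
Decompose option/1: pair(option(char),arrow(string,S2)) = pair(option(char),arrow(string,option(unit))).
Decompose pair/2: option(char) = option(char),  arrow(string,S2) = arrow(string,option(unit)).
Delete trivial equation option(char) = option(char).
Decompose arrow/2: string = string,  S2 = option(unit).
Delete trivial equation string = string.
Bind S2 := option(unit); no other remaining equation mentions S2.
Decompose arrow/2: arrow(string,option(string)) = arrow(string,S),  arrow(char,string) = arrow(char,string).
Decompose arrow/2: string = string,  option(string) = S.
Delete trivial equation string = string.
Bind S := option(string); no other remaining equation mentions S. Substituting into the earlier bindings gives C := option(pair(arrow(option(string),char),char)), T3 := arrow(option(string),char).
Delete trivial equation arrow(char,string) = arrow(char,string).
Bind S1 := arrow(float,char).
MGU = { U := option(unit), E := unit, C := option(pair(arrow(option(string),char),char)), T3 := arrow(option(string),char), S2 := option(unit), S := option(string), S1 := arrow(float,char) }, so U := option(unit).

option(unit)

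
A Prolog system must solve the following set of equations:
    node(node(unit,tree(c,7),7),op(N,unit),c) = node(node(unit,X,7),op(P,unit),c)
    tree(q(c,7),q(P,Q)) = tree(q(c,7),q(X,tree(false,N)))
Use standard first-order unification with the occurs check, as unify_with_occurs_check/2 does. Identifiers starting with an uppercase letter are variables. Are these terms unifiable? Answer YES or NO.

Decompose node/3: node(unit,tree(c,7),7) = node(unit,X,7),  op(N,unit) = op(P,unit),  c = c.
Decompose node/3: unit = unit,  tree(c,7) = X,  7 = 7.
Delete trivial equation unit = unit.
Bind X := tree(c,7); substituting into the one remaining equation that mentions X gives: tree(q(c,7),q(P,Q)) = tree(q(c,7),q(tree(c,7),tree(false,N))).
Delete trivial equation 7 = 7.
Decompose op/2: N = P,  unit = unit.
Bind N := P; substituting into the one remaining equation that mentions N gives: tree(q(c,7),q(P,Q)) = tree(q(c,7),q(tree(c,7),tree(false,P))).
Delete trivial equation unit = unit.
Delete trivial equation c = c.
Decompose tree/2: q(c,7) = q(c,7),  q(P,Q) = q(tree(c,7),tree(false,P)).
Delete trivial equation q(c,7) = q(c,7).
Decompose q/2: P = tree(c,7),  Q = tree(false,P).
Bind P := tree(c,7); substituting into the remaining equation gives: Q = tree(false,tree(c,7)). Substituting into the earlier binding gives N := tree(c,7).
Bind Q := tree(false,tree(c,7)).
No equations remain and no clash or occurs-check failure arose, so a unifier exists.

YES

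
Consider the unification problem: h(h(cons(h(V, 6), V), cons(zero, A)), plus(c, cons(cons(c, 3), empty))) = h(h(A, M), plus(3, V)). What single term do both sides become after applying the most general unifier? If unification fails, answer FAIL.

FAIL

Decompose h/2: h(cons(h(V, 6), V), cons(zero, A)) = h(A, M),  plus(c, cons(cons(c, 3), empty)) = plus(3, V).
Decompose h/2: cons(h(V, 6), V) = A,  cons(zero, A) = M.
Bind A := cons(h(V, 6), V); substituting into the one remaining equation that mentions A gives: cons(zero, cons(h(V, 6), V)) = M.
Bind M := cons(zero, cons(h(V, 6), V)); no other remaining equation mentions M.
Decompose plus/2: c = 3,  cons(cons(c, 3), empty) = V.
Clash: constants c and 3 differ; no unifier exists.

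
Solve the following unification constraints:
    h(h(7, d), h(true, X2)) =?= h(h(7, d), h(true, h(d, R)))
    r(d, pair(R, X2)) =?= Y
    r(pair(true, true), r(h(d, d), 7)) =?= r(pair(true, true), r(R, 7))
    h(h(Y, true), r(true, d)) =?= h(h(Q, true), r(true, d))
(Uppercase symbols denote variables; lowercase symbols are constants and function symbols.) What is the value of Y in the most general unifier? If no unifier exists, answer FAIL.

Decompose h/2: h(7, d) =?= h(7, d),  h(true, X2) =?= h(true, h(d, R)).
Delete trivial equation h(7, d) =?= h(7, d).
Decompose h/2: true =?= true,  X2 =?= h(d, R).
Delete trivial equation true =?= true.
Bind X2 := h(d, R); substituting into the one remaining equation that mentions X2 gives: r(d, pair(R, h(d, R))) =?= Y.
Bind Y := r(d, pair(R, h(d, R))); substituting into the one remaining equation that mentions Y gives: h(h(r(d, pair(R, h(d, R))), true), r(true, d)) =?= h(h(Q, true), r(true, d)).
Decompose r/2: pair(true, true) =?= pair(true, true),  r(h(d, d), 7) =?= r(R, 7).
Delete trivial equation pair(true, true) =?= pair(true, true).
Decompose r/2: h(d, d) =?= R,  7 =?= 7.
Bind R := h(d, d); substituting into the one remaining equation that mentions R gives: h(h(r(d, pair(h(d, d), h(d, h(d, d)))), true), r(true, d)) =?= h(h(Q, true), r(true, d)). Substituting into the earlier bindings gives X2 := h(d, h(d, d)), Y := r(d, pair(h(d, d), h(d, h(d, d)))).
Delete trivial equation 7 =?= 7.
Decompose h/2: h(r(d, pair(h(d, d), h(d, h(d, d)))), true) =?= h(Q, true),  r(true, d) =?= r(true, d).
Decompose h/2: r(d, pair(h(d, d), h(d, h(d, d)))) =?= Q,  true =?= true.
Bind Q := r(d, pair(h(d, d), h(d, h(d, d)))); no other remaining equation mentions Q.
Delete trivial equation true =?= true.
Delete trivial equation r(true, d) =?= r(true, d).
MGU = { X2 := h(d, h(d, d)), Y := r(d, pair(h(d, d), h(d, h(d, d)))), R := h(d, d), Q := r(d, pair(h(d, d), h(d, h(d, d)))) }, so Y := r(d, pair(h(d, d), h(d, h(d, d)))).

r(d, pair(h(d, d), h(d, h(d, d))))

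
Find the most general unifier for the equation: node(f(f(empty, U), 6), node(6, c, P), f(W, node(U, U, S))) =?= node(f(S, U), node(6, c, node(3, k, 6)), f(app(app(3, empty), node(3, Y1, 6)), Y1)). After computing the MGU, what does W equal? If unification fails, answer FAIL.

app(app(3, empty), node(3, node(6, 6, f(empty, 6)), 6))

Decompose node/3: f(f(empty, U), 6) =?= f(S, U),  node(6, c, P) =?= node(6, c, node(3, k, 6)),  f(W, node(U, U, S)) =?= f(app(app(3, empty), node(3, Y1, 6)), Y1).
Decompose f/2: f(empty, U) =?= S,  6 =?= U.
Bind S := f(empty, U); substituting into the one remaining equation that mentions S gives: f(W, node(U, U, f(empty, U))) =?= f(app(app(3, empty), node(3, Y1, 6)), Y1).
Bind U := 6; substituting into the one remaining equation that mentions U gives: f(W, node(6, 6, f(empty, 6))) =?= f(app(app(3, empty), node(3, Y1, 6)), Y1). Substituting into the earlier binding gives S := f(empty, 6).
Decompose node/3: 6 =?= 6,  c =?= c,  P =?= node(3, k, 6).
Delete trivial equation 6 =?= 6.
Delete trivial equation c =?= c.
Bind P := node(3, k, 6); no other remaining equation mentions P.
Decompose f/2: W =?= app(app(3, empty), node(3, Y1, 6)),  node(6, 6, f(empty, 6)) =?= Y1.
Bind W := app(app(3, empty), node(3, Y1, 6)); no other remaining equation mentions W.
Bind Y1 := node(6, 6, f(empty, 6)). Substituting into the earlier binding gives W := app(app(3, empty), node(3, node(6, 6, f(empty, 6)), 6)).
MGU = { S -> f(empty, 6), U -> 6, P -> node(3, k, 6), W -> app(app(3, empty), node(3, node(6, 6, f(empty, 6)), 6)), Y1 -> node(6, 6, f(empty, 6)) }, so W -> app(app(3, empty), node(3, node(6, 6, f(empty, 6)), 6)).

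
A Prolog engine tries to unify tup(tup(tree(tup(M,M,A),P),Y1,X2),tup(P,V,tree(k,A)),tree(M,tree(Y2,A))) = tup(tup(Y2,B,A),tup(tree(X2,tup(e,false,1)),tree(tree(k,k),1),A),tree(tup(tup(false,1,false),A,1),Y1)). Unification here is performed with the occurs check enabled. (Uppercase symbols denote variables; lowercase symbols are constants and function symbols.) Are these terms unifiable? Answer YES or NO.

NO

Decompose tup/3: tup(tree(tup(M,M,A),P),Y1,X2) = tup(Y2,B,A),  tup(P,V,tree(k,A)) = tup(tree(X2,tup(e,false,1)),tree(tree(k,k),1),A),  tree(M,tree(Y2,A)) = tree(tup(tup(false,1,false),A,1),Y1).
Decompose tup/3: tree(tup(M,M,A),P) = Y2,  Y1 = B,  X2 = A.
Bind Y2 := tree(tup(M,M,A),P); substituting into the one remaining equation that mentions Y2 gives: tree(M,tree(tree(tup(M,M,A),P),A)) = tree(tup(tup(false,1,false),A,1),Y1).
Bind Y1 := B; substituting into the one remaining equation that mentions Y1 gives: tree(M,tree(tree(tup(M,M,A),P),A)) = tree(tup(tup(false,1,false),A,1),B).
Bind X2 := A; substituting into the one remaining equation that mentions X2 gives: tup(P,V,tree(k,A)) = tup(tree(A,tup(e,false,1)),tree(tree(k,k),1),A).
Decompose tup/3: P = tree(A,tup(e,false,1)),  V = tree(tree(k,k),1),  tree(k,A) = A.
Bind P := tree(A,tup(e,false,1)); substituting into the one remaining equation that mentions P gives: tree(M,tree(tree(tup(M,M,A),tree(A,tup(e,false,1))),A)) = tree(tup(tup(false,1,false),A,1),B). Substituting into the earlier binding gives Y2 := tree(tup(M,M,A),tree(A,tup(e,false,1))).
Bind V := tree(tree(k,k),1); no other remaining equation mentions V.
Occurs check fails: A occurs in tree(k,A); the equation A = tree(k,A) has no finite solution.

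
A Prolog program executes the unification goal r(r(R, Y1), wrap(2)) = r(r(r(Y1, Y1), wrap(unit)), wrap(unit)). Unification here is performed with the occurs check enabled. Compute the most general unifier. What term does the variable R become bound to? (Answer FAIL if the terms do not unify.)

FAIL

Decompose r/2: r(R, Y1) = r(r(Y1, Y1), wrap(unit)),  wrap(2) = wrap(unit).
Decompose r/2: R = r(Y1, Y1),  Y1 = wrap(unit).
Bind R := r(Y1, Y1); no other remaining equation mentions R.
Bind Y1 := wrap(unit); no other remaining equation mentions Y1. Substituting into the earlier binding gives R := r(wrap(unit), wrap(unit)).
Decompose wrap/1: 2 = unit.
Clash: constants 2 and unit differ; no unifier exists.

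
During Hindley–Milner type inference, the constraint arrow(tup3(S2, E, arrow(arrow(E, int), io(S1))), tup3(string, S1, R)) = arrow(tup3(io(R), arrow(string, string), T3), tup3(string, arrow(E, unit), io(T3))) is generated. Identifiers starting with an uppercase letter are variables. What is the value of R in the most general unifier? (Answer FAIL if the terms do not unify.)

Decompose arrow/2: tup3(S2, E, arrow(arrow(E, int), io(S1))) = tup3(io(R), arrow(string, string), T3),  tup3(string, S1, R) = tup3(string, arrow(E, unit), io(T3)).
Decompose tup3/3: S2 = io(R),  E = arrow(string, string),  arrow(arrow(E, int), io(S1)) = T3.
Bind S2 := io(R); no other remaining equation mentions S2.
Bind E := arrow(string, string); substituting into the remaining equations gives: arrow(arrow(arrow(string, string), int), io(S1)) = T3,  tup3(string, S1, R) = tup3(string, arrow(arrow(string, string), unit), io(T3)).
Bind T3 := arrow(arrow(arrow(string, string), int), io(S1)); substituting into the remaining equation gives: tup3(string, S1, R) = tup3(string, arrow(arrow(string, string), unit), io(arrow(arrow(arrow(string, string), int), io(S1)))).
Decompose tup3/3: string = string,  S1 = arrow(arrow(string, string), unit),  R = io(arrow(arrow(arrow(string, string), int), io(S1))).
Delete trivial equation string = string.
Bind S1 := arrow(arrow(string, string), unit); substituting into the remaining equation gives: R = io(arrow(arrow(arrow(string, string), int), io(arrow(arrow(string, string), unit)))). Substituting into the earlier binding gives T3 := arrow(arrow(arrow(string, string), int), io(arrow(arrow(string, string), unit))).
Bind R := io(arrow(arrow(arrow(string, string), int), io(arrow(arrow(string, string), unit)))). Substituting into the earlier binding gives S2 := io(io(arrow(arrow(arrow(string, string), int), io(arrow(arrow(string, string), unit))))).
MGU = { S2 := io(io(arrow(arrow(arrow(string, string), int), io(arrow(arrow(string, string), unit))))), E := arrow(string, string), T3 := arrow(arrow(arrow(string, string), int), io(arrow(arrow(string, string), unit))), S1 := arrow(arrow(string, string), unit), R := io(arrow(arrow(arrow(string, string), int), io(arrow(arrow(string, string), unit)))) }, so R := io(arrow(arrow(arrow(string, string), int), io(arrow(arrow(string, string), unit)))).

io(arrow(arrow(arrow(string, string), int), io(arrow(arrow(string, string), unit))))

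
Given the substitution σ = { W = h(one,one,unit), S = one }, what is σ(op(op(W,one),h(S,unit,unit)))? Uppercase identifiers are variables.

op(op(h(one,one,unit),one),h(one,unit,unit))

Replace each occurrence of W with h(one,one,unit).
Replace each occurrence of S with one.
Result: op(op(h(one,one,unit),one),h(one,unit,unit)).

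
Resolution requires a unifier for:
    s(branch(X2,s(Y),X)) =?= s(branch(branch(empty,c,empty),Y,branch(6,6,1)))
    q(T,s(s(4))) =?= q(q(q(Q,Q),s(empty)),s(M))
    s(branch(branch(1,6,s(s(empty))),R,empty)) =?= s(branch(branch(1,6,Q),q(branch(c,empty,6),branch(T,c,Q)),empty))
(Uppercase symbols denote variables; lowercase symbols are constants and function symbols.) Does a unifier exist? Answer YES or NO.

Decompose s/1: branch(X2,s(Y),X) =?= branch(branch(empty,c,empty),Y,branch(6,6,1)).
Decompose branch/3: X2 =?= branch(empty,c,empty),  s(Y) =?= Y,  X =?= branch(6,6,1).
Bind X2 := branch(empty,c,empty); no other remaining equation mentions X2.
Occurs check fails: Y occurs in s(Y); the equation Y =?= s(Y) has no finite solution.

NO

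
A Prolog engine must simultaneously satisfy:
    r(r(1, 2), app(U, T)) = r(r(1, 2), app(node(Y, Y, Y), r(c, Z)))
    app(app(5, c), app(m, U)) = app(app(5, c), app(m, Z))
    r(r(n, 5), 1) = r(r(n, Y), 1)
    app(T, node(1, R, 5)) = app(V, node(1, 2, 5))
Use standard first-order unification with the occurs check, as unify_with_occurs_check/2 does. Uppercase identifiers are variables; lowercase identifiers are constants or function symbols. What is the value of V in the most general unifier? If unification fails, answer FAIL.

Decompose r/2: r(1, 2) = r(1, 2),  app(U, T) = app(node(Y, Y, Y), r(c, Z)).
Delete trivial equation r(1, 2) = r(1, 2).
Decompose app/2: U = node(Y, Y, Y),  T = r(c, Z).
Bind U := node(Y, Y, Y); substituting into the one remaining equation that mentions U gives: app(app(5, c), app(m, node(Y, Y, Y))) = app(app(5, c), app(m, Z)).
Bind T := r(c, Z); substituting into the one remaining equation that mentions T gives: app(r(c, Z), node(1, R, 5)) = app(V, node(1, 2, 5)).
Decompose app/2: app(5, c) = app(5, c),  app(m, node(Y, Y, Y)) = app(m, Z).
Delete trivial equation app(5, c) = app(5, c).
Decompose app/2: m = m,  node(Y, Y, Y) = Z.
Delete trivial equation m = m.
Bind Z := node(Y, Y, Y); substituting into the one remaining equation that mentions Z gives: app(r(c, node(Y, Y, Y)), node(1, R, 5)) = app(V, node(1, 2, 5)). Substituting into the earlier binding gives T := r(c, node(Y, Y, Y)).
Decompose r/2: r(n, 5) = r(n, Y),  1 = 1.
Decompose r/2: n = n,  5 = Y.
Delete trivial equation n = n.
Bind Y := 5; substituting into the one remaining equation that mentions Y gives: app(r(c, node(5, 5, 5)), node(1, R, 5)) = app(V, node(1, 2, 5)). Substituting into the earlier bindings gives U := node(5, 5, 5), T := r(c, node(5, 5, 5)), Z := node(5, 5, 5).
Delete trivial equation 1 = 1.
Decompose app/2: r(c, node(5, 5, 5)) = V,  node(1, R, 5) = node(1, 2, 5).
Bind V := r(c, node(5, 5, 5)); no other remaining equation mentions V.
Decompose node/3: 1 = 1,  R = 2,  5 = 5.
Delete trivial equation 1 = 1.
Bind R := 2; no other remaining equation mentions R.
Delete trivial equation 5 = 5.
MGU = { U = node(5, 5, 5), T = r(c, node(5, 5, 5)), Z = node(5, 5, 5), Y = 5, V = r(c, node(5, 5, 5)), R = 2 }, so V = r(c, node(5, 5, 5)).

r(c, node(5, 5, 5))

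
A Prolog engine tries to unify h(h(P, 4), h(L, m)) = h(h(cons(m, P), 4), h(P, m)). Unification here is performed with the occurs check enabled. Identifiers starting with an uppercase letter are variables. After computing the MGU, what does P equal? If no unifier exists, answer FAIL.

FAIL

Decompose h/2: h(P, 4) = h(cons(m, P), 4),  h(L, m) = h(P, m).
Decompose h/2: P = cons(m, P),  4 = 4.
Occurs check fails: P occurs in cons(m, P); the equation P = cons(m, P) has no finite solution.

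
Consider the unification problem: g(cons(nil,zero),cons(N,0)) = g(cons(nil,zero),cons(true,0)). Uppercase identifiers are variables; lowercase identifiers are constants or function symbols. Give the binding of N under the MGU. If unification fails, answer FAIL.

true

Decompose g/2: cons(nil,zero) = cons(nil,zero),  cons(N,0) = cons(true,0).
Delete trivial equation cons(nil,zero) = cons(nil,zero).
Decompose cons/2: N = true,  0 = 0.
Bind N := true; no other remaining equation mentions N.
Delete trivial equation 0 = 0.
MGU = { N ↦ true }, so N ↦ true.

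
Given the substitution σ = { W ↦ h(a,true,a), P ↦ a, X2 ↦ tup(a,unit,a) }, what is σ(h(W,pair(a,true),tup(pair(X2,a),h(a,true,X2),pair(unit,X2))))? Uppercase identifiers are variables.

Replace each occurrence of W with h(a,true,a).
Replace each occurrence of X2 with tup(a,unit,a).
Result: h(h(a,true,a),pair(a,true),tup(pair(tup(a,unit,a),a),h(a,true,tup(a,unit,a)),pair(unit,tup(a,unit,a)))).

h(h(a,true,a),pair(a,true),tup(pair(tup(a,unit,a),a),h(a,true,tup(a,unit,a)),pair(unit,tup(a,unit,a))))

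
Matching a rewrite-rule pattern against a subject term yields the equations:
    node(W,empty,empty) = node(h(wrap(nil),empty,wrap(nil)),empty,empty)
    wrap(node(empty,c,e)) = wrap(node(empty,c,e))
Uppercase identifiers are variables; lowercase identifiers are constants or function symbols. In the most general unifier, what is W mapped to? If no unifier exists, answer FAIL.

Decompose node/3: W = h(wrap(nil),empty,wrap(nil)),  empty = empty,  empty = empty.
Bind W := h(wrap(nil),empty,wrap(nil)); no other remaining equation mentions W.
Delete trivial equation empty = empty.
Delete trivial equation empty = empty.
Delete trivial equation wrap(node(empty,c,e)) = wrap(node(empty,c,e)).
MGU = { W -> h(wrap(nil),empty,wrap(nil)) }, so W -> h(wrap(nil),empty,wrap(nil)).

h(wrap(nil),empty,wrap(nil))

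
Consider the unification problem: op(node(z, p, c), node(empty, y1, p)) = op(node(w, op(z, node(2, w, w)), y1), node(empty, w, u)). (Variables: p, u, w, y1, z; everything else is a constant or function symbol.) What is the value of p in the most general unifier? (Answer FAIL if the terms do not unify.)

Decompose op/2: node(z, p, c) = node(w, op(z, node(2, w, w)), y1),  node(empty, y1, p) = node(empty, w, u).
Decompose node/3: z = w,  p = op(z, node(2, w, w)),  c = y1.
Bind z := w; substituting into the one remaining equation that mentions z gives: p = op(w, node(2, w, w)).
Bind p := op(w, node(2, w, w)); substituting into the one remaining equation that mentions p gives: node(empty, y1, op(w, node(2, w, w))) = node(empty, w, u).
Bind y1 := c; substituting into the remaining equation gives: node(empty, c, op(w, node(2, w, w))) = node(empty, w, u).
Decompose node/3: empty = empty,  c = w,  op(w, node(2, w, w)) = u.
Delete trivial equation empty = empty.
Bind w := c; substituting into the remaining equation gives: op(c, node(2, c, c)) = u. Substituting into the earlier bindings gives z := c, p := op(c, node(2, c, c)).
Bind u := op(c, node(2, c, c)).
MGU = { z -> c, p -> op(c, node(2, c, c)), y1 -> c, w -> c, u -> op(c, node(2, c, c)) }, so p -> op(c, node(2, c, c)).

op(c, node(2, c, c))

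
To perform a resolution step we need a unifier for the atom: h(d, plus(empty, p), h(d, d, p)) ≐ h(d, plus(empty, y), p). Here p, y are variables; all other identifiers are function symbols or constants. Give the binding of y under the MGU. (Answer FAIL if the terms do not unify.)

FAIL

Decompose h/3: d ≐ d,  plus(empty, p) ≐ plus(empty, y),  h(d, d, p) ≐ p.
Delete trivial equation d ≐ d.
Decompose plus/2: empty ≐ empty,  p ≐ y.
Delete trivial equation empty ≐ empty.
Bind p := y; substituting into the remaining equation gives: h(d, d, y) ≐ y.
Occurs check fails: y occurs in h(d, d, y); the equation y ≐ h(d, d, y) has no finite solution.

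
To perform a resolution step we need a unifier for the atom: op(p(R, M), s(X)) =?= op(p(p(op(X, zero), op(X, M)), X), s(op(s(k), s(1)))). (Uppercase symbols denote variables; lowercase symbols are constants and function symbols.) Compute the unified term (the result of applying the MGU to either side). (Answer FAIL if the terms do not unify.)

op(p(p(op(op(s(k), s(1)), zero), op(op(s(k), s(1)), op(s(k), s(1)))), op(s(k), s(1))), s(op(s(k), s(1))))

Decompose op/2: p(R, M) =?= p(p(op(X, zero), op(X, M)), X),  s(X) =?= s(op(s(k), s(1))).
Decompose p/2: R =?= p(op(X, zero), op(X, M)),  M =?= X.
Bind R := p(op(X, zero), op(X, M)); no other remaining equation mentions R.
Bind M := X; no other remaining equation mentions M. Substituting into the earlier binding gives R := p(op(X, zero), op(X, X)).
Decompose s/1: X =?= op(s(k), s(1)).
Bind X := op(s(k), s(1)). Substituting into the earlier bindings gives R := p(op(op(s(k), s(1)), zero), op(op(s(k), s(1)), op(s(k), s(1)))), M := op(s(k), s(1)).
Applying the MGU to either side gives op(p(p(op(op(s(k), s(1)), zero), op(op(s(k), s(1)), op(s(k), s(1)))), op(s(k), s(1))), s(op(s(k), s(1)))).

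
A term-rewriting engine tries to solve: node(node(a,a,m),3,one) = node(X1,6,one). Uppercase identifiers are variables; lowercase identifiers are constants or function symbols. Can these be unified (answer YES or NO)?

NO

Decompose node/3: node(a,a,m) = X1,  3 = 6,  one = one.
Bind X1 := node(a,a,m); no other remaining equation mentions X1.
Clash: constants 3 and 6 differ; no unifier exists.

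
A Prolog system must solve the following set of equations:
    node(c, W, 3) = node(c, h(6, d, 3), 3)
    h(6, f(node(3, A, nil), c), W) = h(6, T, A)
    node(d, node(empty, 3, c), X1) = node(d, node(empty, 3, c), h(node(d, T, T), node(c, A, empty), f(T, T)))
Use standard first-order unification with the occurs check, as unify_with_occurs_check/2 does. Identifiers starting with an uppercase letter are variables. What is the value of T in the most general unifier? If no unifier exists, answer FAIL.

f(node(3, h(6, d, 3), nil), c)

Decompose node/3: c = c,  W = h(6, d, 3),  3 = 3.
Delete trivial equation c = c.
Bind W := h(6, d, 3); substituting into the one remaining equation that mentions W gives: h(6, f(node(3, A, nil), c), h(6, d, 3)) = h(6, T, A).
Delete trivial equation 3 = 3.
Decompose h/3: 6 = 6,  f(node(3, A, nil), c) = T,  h(6, d, 3) = A.
Delete trivial equation 6 = 6.
Bind T := f(node(3, A, nil), c); substituting into the one remaining equation that mentions T gives: node(d, node(empty, 3, c), X1) = node(d, node(empty, 3, c), h(node(d, f(node(3, A, nil), c), f(node(3, A, nil), c)), node(c, A, empty), f(f(node(3, A, nil), c), f(node(3, A, nil), c)))).
Bind A := h(6, d, 3); substituting into the remaining equation gives: node(d, node(empty, 3, c), X1) = node(d, node(empty, 3, c), h(node(d, f(node(3, h(6, d, 3), nil), c), f(node(3, h(6, d, 3), nil), c)), node(c, h(6, d, 3), empty), f(f(node(3, h(6, d, 3), nil), c), f(node(3, h(6, d, 3), nil), c)))). Substituting into the earlier binding gives T := f(node(3, h(6, d, 3), nil), c).
Decompose node/3: d = d,  node(empty, 3, c) = node(empty, 3, c),  X1 = h(node(d, f(node(3, h(6, d, 3), nil), c), f(node(3, h(6, d, 3), nil), c)), node(c, h(6, d, 3), empty), f(f(node(3, h(6, d, 3), nil), c), f(node(3, h(6, d, 3), nil), c))).
Delete trivial equation d = d.
Delete trivial equation node(empty, 3, c) = node(empty, 3, c).
Bind X1 := h(node(d, f(node(3, h(6, d, 3), nil), c), f(node(3, h(6, d, 3), nil), c)), node(c, h(6, d, 3), empty), f(f(node(3, h(6, d, 3), nil), c), f(node(3, h(6, d, 3), nil), c))).
MGU = { W = h(6, d, 3), T = f(node(3, h(6, d, 3), nil), c), A = h(6, d, 3), X1 = h(node(d, f(node(3, h(6, d, 3), nil), c), f(node(3, h(6, d, 3), nil), c)), node(c, h(6, d, 3), empty), f(f(node(3, h(6, d, 3), nil), c), f(node(3, h(6, d, 3), nil), c))) }, so T = f(node(3, h(6, d, 3), nil), c).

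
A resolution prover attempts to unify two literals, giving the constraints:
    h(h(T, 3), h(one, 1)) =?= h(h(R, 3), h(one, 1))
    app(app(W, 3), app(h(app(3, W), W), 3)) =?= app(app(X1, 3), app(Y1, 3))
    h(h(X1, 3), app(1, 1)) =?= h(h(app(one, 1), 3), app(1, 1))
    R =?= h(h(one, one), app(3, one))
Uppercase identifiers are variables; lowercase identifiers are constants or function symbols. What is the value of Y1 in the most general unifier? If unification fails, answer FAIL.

Decompose h/2: h(T, 3) =?= h(R, 3),  h(one, 1) =?= h(one, 1).
Decompose h/2: T =?= R,  3 =?= 3.
Bind T := R; no other remaining equation mentions T.
Delete trivial equation 3 =?= 3.
Delete trivial equation h(one, 1) =?= h(one, 1).
Decompose app/2: app(W, 3) =?= app(X1, 3),  app(h(app(3, W), W), 3) =?= app(Y1, 3).
Decompose app/2: W =?= X1,  3 =?= 3.
Bind W := X1; substituting into the one remaining equation that mentions W gives: app(h(app(3, X1), X1), 3) =?= app(Y1, 3).
Delete trivial equation 3 =?= 3.
Decompose app/2: h(app(3, X1), X1) =?= Y1,  3 =?= 3.
Bind Y1 := h(app(3, X1), X1); no other remaining equation mentions Y1.
Delete trivial equation 3 =?= 3.
Decompose h/2: h(X1, 3) =?= h(app(one, 1), 3),  app(1, 1) =?= app(1, 1).
Decompose h/2: X1 =?= app(one, 1),  3 =?= 3.
Bind X1 := app(one, 1); no other remaining equation mentions X1. Substituting into the earlier bindings gives W := app(one, 1), Y1 := h(app(3, app(one, 1)), app(one, 1)).
Delete trivial equation 3 =?= 3.
Delete trivial equation app(1, 1) =?= app(1, 1).
Bind R := h(h(one, one), app(3, one)). Substituting into the earlier binding gives T := h(h(one, one), app(3, one)).
MGU = { T ↦ h(h(one, one), app(3, one)), W ↦ app(one, 1), Y1 ↦ h(app(3, app(one, 1)), app(one, 1)), X1 ↦ app(one, 1), R ↦ h(h(one, one), app(3, one)) }, so Y1 ↦ h(app(3, app(one, 1)), app(one, 1)).

h(app(3, app(one, 1)), app(one, 1))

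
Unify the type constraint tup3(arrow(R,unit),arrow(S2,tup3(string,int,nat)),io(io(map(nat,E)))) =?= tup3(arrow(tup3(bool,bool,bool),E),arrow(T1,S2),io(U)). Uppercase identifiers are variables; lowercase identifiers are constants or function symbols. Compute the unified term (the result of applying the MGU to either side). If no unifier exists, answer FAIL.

Decompose tup3/3: arrow(R,unit) =?= arrow(tup3(bool,bool,bool),E),  arrow(S2,tup3(string,int,nat)) =?= arrow(T1,S2),  io(io(map(nat,E))) =?= io(U).
Decompose arrow/2: R =?= tup3(bool,bool,bool),  unit =?= E.
Bind R := tup3(bool,bool,bool); no other remaining equation mentions R.
Bind E := unit; substituting into the one remaining equation that mentions E gives: io(io(map(nat,unit))) =?= io(U).
Decompose arrow/2: S2 =?= T1,  tup3(string,int,nat) =?= S2.
Bind S2 := T1; substituting into the one remaining equation that mentions S2 gives: tup3(string,int,nat) =?= T1.
Bind T1 := tup3(string,int,nat); no other remaining equation mentions T1. Substituting into the earlier binding gives S2 := tup3(string,int,nat).
Decompose io/1: io(map(nat,unit)) =?= U.
Bind U := io(map(nat,unit)).
Applying the MGU to either side gives tup3(arrow(tup3(bool,bool,bool),unit),arrow(tup3(string,int,nat),tup3(string,int,nat)),io(io(map(nat,unit)))).

tup3(arrow(tup3(bool,bool,bool),unit),arrow(tup3(string,int,nat),tup3(string,int,nat)),io(io(map(nat,unit))))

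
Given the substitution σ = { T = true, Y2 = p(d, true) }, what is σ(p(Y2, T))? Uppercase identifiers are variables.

Replace each occurrence of T with true.
Replace each occurrence of Y2 with p(d, true).
Result: p(p(d, true), true).

p(p(d, true), true)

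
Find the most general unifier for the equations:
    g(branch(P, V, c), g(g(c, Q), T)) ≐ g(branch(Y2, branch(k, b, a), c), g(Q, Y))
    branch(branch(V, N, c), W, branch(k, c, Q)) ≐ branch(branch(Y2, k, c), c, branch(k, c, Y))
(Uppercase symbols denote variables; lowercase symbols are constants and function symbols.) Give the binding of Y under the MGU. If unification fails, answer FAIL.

Decompose g/2: branch(P, V, c) ≐ branch(Y2, branch(k, b, a), c),  g(g(c, Q), T) ≐ g(Q, Y).
Decompose branch/3: P ≐ Y2,  V ≐ branch(k, b, a),  c ≐ c.
Bind P := Y2; no other remaining equation mentions P.
Bind V := branch(k, b, a); substituting into the one remaining equation that mentions V gives: branch(branch(branch(k, b, a), N, c), W, branch(k, c, Q)) ≐ branch(branch(Y2, k, c), c, branch(k, c, Y)).
Delete trivial equation c ≐ c.
Decompose g/2: g(c, Q) ≐ Q,  T ≐ Y.
Occurs check fails: Q occurs in g(c, Q); the equation Q ≐ g(c, Q) has no finite solution.

FAIL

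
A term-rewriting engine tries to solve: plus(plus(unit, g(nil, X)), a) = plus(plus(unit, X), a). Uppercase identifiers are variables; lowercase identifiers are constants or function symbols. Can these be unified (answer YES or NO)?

Decompose plus/2: plus(unit, g(nil, X)) = plus(unit, X),  a = a.
Decompose plus/2: unit = unit,  g(nil, X) = X.
Delete trivial equation unit = unit.
Occurs check fails: X occurs in g(nil, X); the equation X = g(nil, X) has no finite solution.

NO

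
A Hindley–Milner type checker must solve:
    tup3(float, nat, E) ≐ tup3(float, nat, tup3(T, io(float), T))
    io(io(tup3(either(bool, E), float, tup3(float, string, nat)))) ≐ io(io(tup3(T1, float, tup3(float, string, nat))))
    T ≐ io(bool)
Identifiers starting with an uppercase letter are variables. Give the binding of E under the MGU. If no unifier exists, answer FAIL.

Decompose tup3/3: float ≐ float,  nat ≐ nat,  E ≐ tup3(T, io(float), T).
Delete trivial equation float ≐ float.
Delete trivial equation nat ≐ nat.
Bind E := tup3(T, io(float), T); substituting into the one remaining equation that mentions E gives: io(io(tup3(either(bool, tup3(T, io(float), T)), float, tup3(float, string, nat)))) ≐ io(io(tup3(T1, float, tup3(float, string, nat)))).
Decompose io/1: io(tup3(either(bool, tup3(T, io(float), T)), float, tup3(float, string, nat))) ≐ io(tup3(T1, float, tup3(float, string, nat))).
Decompose io/1: tup3(either(bool, tup3(T, io(float), T)), float, tup3(float, string, nat)) ≐ tup3(T1, float, tup3(float, string, nat)).
Decompose tup3/3: either(bool, tup3(T, io(float), T)) ≐ T1,  float ≐ float,  tup3(float, string, nat) ≐ tup3(float, string, nat).
Bind T1 := either(bool, tup3(T, io(float), T)); no other remaining equation mentions T1.
Delete trivial equation float ≐ float.
Delete trivial equation tup3(float, string, nat) ≐ tup3(float, string, nat).
Bind T := io(bool). Substituting into the earlier bindings gives E := tup3(io(bool), io(float), io(bool)), T1 := either(bool, tup3(io(bool), io(float), io(bool))).
MGU = { E := tup3(io(bool), io(float), io(bool)), T1 := either(bool, tup3(io(bool), io(float), io(bool))), T := io(bool) }, so E := tup3(io(bool), io(float), io(bool)).

tup3(io(bool), io(float), io(bool))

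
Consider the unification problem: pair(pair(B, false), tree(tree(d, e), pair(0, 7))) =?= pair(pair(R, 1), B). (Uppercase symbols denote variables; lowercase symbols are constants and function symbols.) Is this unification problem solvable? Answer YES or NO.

Decompose pair/2: pair(B, false) =?= pair(R, 1),  tree(tree(d, e), pair(0, 7)) =?= B.
Decompose pair/2: B =?= R,  false =?= 1.
Bind B := R; substituting into the one remaining equation that mentions B gives: tree(tree(d, e), pair(0, 7)) =?= R.
Clash: constants false and 1 differ; no unifier exists.

NO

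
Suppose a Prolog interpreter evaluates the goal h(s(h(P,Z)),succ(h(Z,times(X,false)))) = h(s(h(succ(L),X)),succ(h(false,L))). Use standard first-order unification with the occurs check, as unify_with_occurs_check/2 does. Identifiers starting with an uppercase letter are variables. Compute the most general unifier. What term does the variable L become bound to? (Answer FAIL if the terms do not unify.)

times(false,false)

Decompose h/2: s(h(P,Z)) = s(h(succ(L),X)),  succ(h(Z,times(X,false))) = succ(h(false,L)).
Decompose s/1: h(P,Z) = h(succ(L),X).
Decompose h/2: P = succ(L),  Z = X.
Bind P := succ(L); no other remaining equation mentions P.
Bind Z := X; substituting into the remaining equation gives: succ(h(X,times(X,false))) = succ(h(false,L)).
Decompose succ/1: h(X,times(X,false)) = h(false,L).
Decompose h/2: X = false,  times(X,false) = L.
Bind X := false; substituting into the remaining equation gives: times(false,false) = L. Substituting into the earlier binding gives Z := false.
Bind L := times(false,false). Substituting into the earlier binding gives P := succ(times(false,false)).
MGU = { P = succ(times(false,false)), Z = false, X = false, L = times(false,false) }, so L = times(false,false).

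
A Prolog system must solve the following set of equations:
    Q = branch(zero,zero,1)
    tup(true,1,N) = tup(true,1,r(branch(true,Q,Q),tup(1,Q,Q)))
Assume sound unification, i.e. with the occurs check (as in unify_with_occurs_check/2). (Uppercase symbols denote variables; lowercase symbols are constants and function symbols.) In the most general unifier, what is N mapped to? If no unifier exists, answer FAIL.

r(branch(true,branch(zero,zero,1),branch(zero,zero,1)),tup(1,branch(zero,zero,1),branch(zero,zero,1)))

Bind Q := branch(zero,zero,1); substituting into the remaining equation gives: tup(true,1,N) = tup(true,1,r(branch(true,branch(zero,zero,1),branch(zero,zero,1)),tup(1,branch(zero,zero,1),branch(zero,zero,1)))).
Decompose tup/3: true = true,  1 = 1,  N = r(branch(true,branch(zero,zero,1),branch(zero,zero,1)),tup(1,branch(zero,zero,1),branch(zero,zero,1))).
Delete trivial equation true = true.
Delete trivial equation 1 = 1.
Bind N := r(branch(true,branch(zero,zero,1),branch(zero,zero,1)),tup(1,branch(zero,zero,1),branch(zero,zero,1))).
MGU = { Q = branch(zero,zero,1), N = r(branch(true,branch(zero,zero,1),branch(zero,zero,1)),tup(1,branch(zero,zero,1),branch(zero,zero,1))) }, so N = r(branch(true,branch(zero,zero,1),branch(zero,zero,1)),tup(1,branch(zero,zero,1),branch(zero,zero,1))).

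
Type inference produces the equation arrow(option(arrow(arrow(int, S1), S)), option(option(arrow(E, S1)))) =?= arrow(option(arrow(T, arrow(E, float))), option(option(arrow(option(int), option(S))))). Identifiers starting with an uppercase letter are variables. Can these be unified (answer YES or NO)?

YES

Decompose arrow/2: option(arrow(arrow(int, S1), S)) =?= option(arrow(T, arrow(E, float))),  option(option(arrow(E, S1))) =?= option(option(arrow(option(int), option(S)))).
Decompose option/1: arrow(arrow(int, S1), S) =?= arrow(T, arrow(E, float)).
Decompose arrow/2: arrow(int, S1) =?= T,  S =?= arrow(E, float).
Bind T := arrow(int, S1); no other remaining equation mentions T.
Bind S := arrow(E, float); substituting into the remaining equation gives: option(option(arrow(E, S1))) =?= option(option(arrow(option(int), option(arrow(E, float))))).
Decompose option/1: option(arrow(E, S1)) =?= option(arrow(option(int), option(arrow(E, float)))).
Decompose option/1: arrow(E, S1) =?= arrow(option(int), option(arrow(E, float))).
Decompose arrow/2: E =?= option(int),  S1 =?= option(arrow(E, float)).
Bind E := option(int); substituting into the remaining equation gives: S1 =?= option(arrow(option(int), float)). Substituting into the earlier binding gives S := arrow(option(int), float).
Bind S1 := option(arrow(option(int), float)). Substituting into the earlier binding gives T := arrow(int, option(arrow(option(int), float))).
No equations remain and no clash or occurs-check failure arose, so a unifier exists.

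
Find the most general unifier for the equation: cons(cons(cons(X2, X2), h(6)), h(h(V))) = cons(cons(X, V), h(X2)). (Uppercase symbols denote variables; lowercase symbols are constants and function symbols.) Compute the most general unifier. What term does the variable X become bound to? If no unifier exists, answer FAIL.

cons(h(h(6)), h(h(6)))

Decompose cons/2: cons(cons(X2, X2), h(6)) = cons(X, V),  h(h(V)) = h(X2).
Decompose cons/2: cons(X2, X2) = X,  h(6) = V.
Bind X := cons(X2, X2); no other remaining equation mentions X.
Bind V := h(6); substituting into the remaining equation gives: h(h(h(6))) = h(X2).
Decompose h/1: h(h(6)) = X2.
Bind X2 := h(h(6)). Substituting into the earlier binding gives X := cons(h(h(6)), h(h(6))).
MGU = { X ↦ cons(h(h(6)), h(h(6))), V ↦ h(6), X2 ↦ h(h(6)) }, so X ↦ cons(h(h(6)), h(h(6))).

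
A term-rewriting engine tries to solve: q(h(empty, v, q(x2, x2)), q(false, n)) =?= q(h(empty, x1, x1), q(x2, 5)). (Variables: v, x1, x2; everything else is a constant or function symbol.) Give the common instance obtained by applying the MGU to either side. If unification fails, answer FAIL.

FAIL

Decompose q/2: h(empty, v, q(x2, x2)) =?= h(empty, x1, x1),  q(false, n) =?= q(x2, 5).
Decompose h/3: empty =?= empty,  v =?= x1,  q(x2, x2) =?= x1.
Delete trivial equation empty =?= empty.
Bind v := x1; no other remaining equation mentions v.
Bind x1 := q(x2, x2); no other remaining equation mentions x1. Substituting into the earlier binding gives v := q(x2, x2).
Decompose q/2: false =?= x2,  n =?= 5.
Bind x2 := false; no other remaining equation mentions x2. Substituting into the earlier bindings gives v := q(false, false), x1 := q(false, false).
Clash: constants n and 5 differ; no unifier exists.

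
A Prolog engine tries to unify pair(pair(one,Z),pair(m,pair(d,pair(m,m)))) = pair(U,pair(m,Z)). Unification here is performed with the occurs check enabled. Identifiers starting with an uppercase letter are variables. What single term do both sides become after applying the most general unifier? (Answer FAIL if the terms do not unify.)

pair(pair(one,pair(d,pair(m,m))),pair(m,pair(d,pair(m,m))))

Decompose pair/2: pair(one,Z) = U,  pair(m,pair(d,pair(m,m))) = pair(m,Z).
Bind U := pair(one,Z); no other remaining equation mentions U.
Decompose pair/2: m = m,  pair(d,pair(m,m)) = Z.
Delete trivial equation m = m.
Bind Z := pair(d,pair(m,m)). Substituting into the earlier binding gives U := pair(one,pair(d,pair(m,m))).
Applying the MGU to either side gives pair(pair(one,pair(d,pair(m,m))),pair(m,pair(d,pair(m,m)))).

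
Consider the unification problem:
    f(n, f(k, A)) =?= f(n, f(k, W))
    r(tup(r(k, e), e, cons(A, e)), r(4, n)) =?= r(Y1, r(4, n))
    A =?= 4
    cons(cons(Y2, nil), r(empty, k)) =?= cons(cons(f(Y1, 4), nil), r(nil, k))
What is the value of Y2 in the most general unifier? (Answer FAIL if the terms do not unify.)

FAIL

Decompose f/2: n =?= n,  f(k, A) =?= f(k, W).
Delete trivial equation n =?= n.
Decompose f/2: k =?= k,  A =?= W.
Delete trivial equation k =?= k.
Bind A := W; substituting into the 2 remaining equations that mention A gives: r(tup(r(k, e), e, cons(W, e)), r(4, n)) =?= r(Y1, r(4, n)),  W =?= 4.
Decompose r/2: tup(r(k, e), e, cons(W, e)) =?= Y1,  r(4, n) =?= r(4, n).
Bind Y1 := tup(r(k, e), e, cons(W, e)); substituting into the one remaining equation that mentions Y1 gives: cons(cons(Y2, nil), r(empty, k)) =?= cons(cons(f(tup(r(k, e), e, cons(W, e)), 4), nil), r(nil, k)).
Delete trivial equation r(4, n) =?= r(4, n).
Bind W := 4; substituting into the remaining equation gives: cons(cons(Y2, nil), r(empty, k)) =?= cons(cons(f(tup(r(k, e), e, cons(4, e)), 4), nil), r(nil, k)). Substituting into the earlier bindings gives A := 4, Y1 := tup(r(k, e), e, cons(4, e)).
Decompose cons/2: cons(Y2, nil) =?= cons(f(tup(r(k, e), e, cons(4, e)), 4), nil),  r(empty, k) =?= r(nil, k).
Decompose cons/2: Y2 =?= f(tup(r(k, e), e, cons(4, e)), 4),  nil =?= nil.
Bind Y2 := f(tup(r(k, e), e, cons(4, e)), 4); no other remaining equation mentions Y2.
Delete trivial equation nil =?= nil.
Decompose r/2: empty =?= nil,  k =?= k.
Clash: constants empty and nil differ; no unifier exists.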